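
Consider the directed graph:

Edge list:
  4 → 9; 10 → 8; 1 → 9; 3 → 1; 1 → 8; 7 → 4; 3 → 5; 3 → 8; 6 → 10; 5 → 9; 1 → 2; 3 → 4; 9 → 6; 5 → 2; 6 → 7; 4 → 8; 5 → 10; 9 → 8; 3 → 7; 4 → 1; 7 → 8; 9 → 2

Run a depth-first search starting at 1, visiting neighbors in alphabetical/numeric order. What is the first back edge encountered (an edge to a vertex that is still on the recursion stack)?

DFS from 1 (visiting neighbors in alphabetical/numeric order); mark gray on enter, black on exit:
1 gray
  2 gray
  2 black
  8 gray
  8 black
  9 gray
    9→2: 2 black — skip
    6 gray
      7 gray
        4 gray
          4→1: 1 is gray → back edge
First back edge: 4 → 1.

4→1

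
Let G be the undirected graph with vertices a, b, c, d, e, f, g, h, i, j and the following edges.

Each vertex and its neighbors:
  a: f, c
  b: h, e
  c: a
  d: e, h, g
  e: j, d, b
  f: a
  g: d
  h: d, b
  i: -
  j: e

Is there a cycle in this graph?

DFS, tracking each vertex's parent; an edge to a visited non-parent vertex closes a cycle.
Start from d:
visit d (parent –)
  visit e (parent d)
    visit j (parent e)
      j–e: parent, skip
    e–d: parent, skip
    visit b (parent e)
      visit h (parent b)
        h–d: d visited and ≠ parent → cycle
Cycle: d – e – b – h – d.

Yes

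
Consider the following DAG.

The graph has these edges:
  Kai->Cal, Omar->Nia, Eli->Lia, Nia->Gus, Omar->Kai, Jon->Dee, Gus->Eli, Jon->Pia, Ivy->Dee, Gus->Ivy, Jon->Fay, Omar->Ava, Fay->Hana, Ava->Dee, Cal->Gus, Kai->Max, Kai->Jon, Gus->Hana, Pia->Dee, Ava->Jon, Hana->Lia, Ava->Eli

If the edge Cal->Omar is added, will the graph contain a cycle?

Yes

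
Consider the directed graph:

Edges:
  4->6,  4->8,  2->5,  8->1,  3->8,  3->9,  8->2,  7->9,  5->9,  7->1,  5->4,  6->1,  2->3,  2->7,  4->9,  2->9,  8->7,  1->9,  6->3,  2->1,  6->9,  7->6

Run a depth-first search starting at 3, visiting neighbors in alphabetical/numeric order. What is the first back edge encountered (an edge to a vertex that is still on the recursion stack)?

DFS from 3 (visiting neighbors in alphabetical/numeric order); mark gray on enter, black on exit:
3 gray
  8 gray
    1 gray
      9 gray
      9 black
    1 black
    2 gray
      2→1: 1 black — skip
      2→3: 3 is gray → back edge
First back edge: 2 → 3.

2->3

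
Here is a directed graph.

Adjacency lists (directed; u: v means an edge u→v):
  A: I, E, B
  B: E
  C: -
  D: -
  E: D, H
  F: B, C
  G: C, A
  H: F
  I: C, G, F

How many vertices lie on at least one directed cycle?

7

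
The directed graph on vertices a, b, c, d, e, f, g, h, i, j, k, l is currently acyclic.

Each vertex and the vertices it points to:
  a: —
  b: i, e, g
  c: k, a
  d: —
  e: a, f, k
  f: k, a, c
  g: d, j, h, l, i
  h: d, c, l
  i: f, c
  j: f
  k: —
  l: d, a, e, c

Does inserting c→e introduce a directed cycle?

Adding c→e creates a cycle iff e can already reach c.
Path from e: e → f → c.
So e → … → c → e is a cycle.

Yes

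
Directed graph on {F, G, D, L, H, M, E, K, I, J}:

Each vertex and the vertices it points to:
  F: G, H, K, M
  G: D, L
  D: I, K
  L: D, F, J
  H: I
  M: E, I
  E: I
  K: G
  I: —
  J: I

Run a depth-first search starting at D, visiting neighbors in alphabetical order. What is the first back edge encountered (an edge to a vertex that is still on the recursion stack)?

DFS from D (visiting neighbors in alphabetical order); mark gray on enter, black on exit:
D gray
  I gray
  I black
  K gray
    G gray
      G→D: D is gray → back edge
First back edge: G → D.

G->D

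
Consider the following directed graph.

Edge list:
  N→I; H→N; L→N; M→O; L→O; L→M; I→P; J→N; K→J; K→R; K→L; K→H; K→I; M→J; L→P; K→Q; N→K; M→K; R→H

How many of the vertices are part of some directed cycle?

7

A vertex is on a directed cycle iff it belongs to a strongly connected component of size ≥ 2 (or has a self-loop).
The vertices on cycles are {H, J, K, L, M, N, R} — 7 in total.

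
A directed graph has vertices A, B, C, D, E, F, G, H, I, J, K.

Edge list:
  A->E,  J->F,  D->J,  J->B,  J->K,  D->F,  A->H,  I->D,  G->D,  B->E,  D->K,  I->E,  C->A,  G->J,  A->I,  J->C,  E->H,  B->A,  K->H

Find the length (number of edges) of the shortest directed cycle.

5

For each vertex v, BFS finds the shortest path from v back to v.
The shortest such closed walk is D → J → C → A → I → D, length 5.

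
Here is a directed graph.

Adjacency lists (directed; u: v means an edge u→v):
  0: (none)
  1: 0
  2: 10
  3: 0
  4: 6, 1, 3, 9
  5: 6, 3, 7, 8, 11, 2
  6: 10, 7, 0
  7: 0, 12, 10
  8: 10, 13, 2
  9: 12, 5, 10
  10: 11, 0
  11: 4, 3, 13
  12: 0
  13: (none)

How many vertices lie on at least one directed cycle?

9

A vertex is on a directed cycle iff it belongs to a strongly connected component of size ≥ 2 (or has a self-loop).
The vertices on cycles are {2, 4, 5, 6, 7, 8, 9, 10, 11} — 9 in total.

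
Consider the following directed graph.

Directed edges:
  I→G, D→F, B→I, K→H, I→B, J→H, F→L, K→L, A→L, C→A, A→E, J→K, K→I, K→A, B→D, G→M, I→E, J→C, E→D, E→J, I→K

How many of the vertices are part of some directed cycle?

A vertex is on a directed cycle iff it belongs to a strongly connected component of size ≥ 2 (or has a self-loop).
The vertices on cycles are {A, B, C, E, I, J, K} — 7 in total.

7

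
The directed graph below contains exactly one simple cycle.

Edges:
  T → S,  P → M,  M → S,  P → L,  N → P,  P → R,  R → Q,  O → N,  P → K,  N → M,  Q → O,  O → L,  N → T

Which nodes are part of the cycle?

DFS with gray/black marking from N:
N gray
  T gray
    S gray
    S black
  T black
  P gray
    R gray
      Q gray
        O gray
          O→N: N is gray → back edge
Back edge closes the cycle N → P → R → Q → O → N; its vertices are {N, O, P, Q, R}.

N, O, P, Q, R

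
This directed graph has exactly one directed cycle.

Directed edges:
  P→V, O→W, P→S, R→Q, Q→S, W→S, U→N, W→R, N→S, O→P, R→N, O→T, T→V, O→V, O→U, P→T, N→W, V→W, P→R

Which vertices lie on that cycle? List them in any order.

N, R, W

DFS with gray/black marking from R:
R gray
  N gray
    W gray
      S gray
      S black
      W→R: R is gray → back edge
Back edge closes the cycle R → N → W → R; its vertices are {N, R, W}.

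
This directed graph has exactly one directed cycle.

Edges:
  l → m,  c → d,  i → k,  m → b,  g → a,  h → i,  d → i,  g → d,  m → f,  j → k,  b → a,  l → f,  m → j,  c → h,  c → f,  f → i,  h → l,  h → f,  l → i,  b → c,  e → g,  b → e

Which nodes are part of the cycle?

DFS with gray/black marking from m:
m gray
  b gray
    c gray
      h gray
        i gray
          k gray
          k black
        i black
        l gray
          f gray
            f→i: i black — skip
          f black
          l→i: i black — skip
          l→m: m is gray → back edge
Back edge closes the cycle m → b → c → h → l → m; its vertices are {b, c, h, l, m}.

b, c, h, l, m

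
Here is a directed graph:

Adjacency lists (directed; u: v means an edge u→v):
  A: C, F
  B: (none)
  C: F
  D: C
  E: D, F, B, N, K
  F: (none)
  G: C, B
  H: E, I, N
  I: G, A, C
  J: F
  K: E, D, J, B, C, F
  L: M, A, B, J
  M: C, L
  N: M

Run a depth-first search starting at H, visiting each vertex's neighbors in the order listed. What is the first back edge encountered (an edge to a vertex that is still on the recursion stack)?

L->M

DFS from H (visiting each vertex's neighbors in the order listed); mark gray on enter, black on exit:
H gray
  E gray
    D gray
      C gray
        F gray
        F black
      C black
    D black
    E→F: F black — skip
    B gray
    B black
    N gray
      M gray
        M→C: C black — skip
        L gray
          L→M: M is gray → back edge
First back edge: L → M.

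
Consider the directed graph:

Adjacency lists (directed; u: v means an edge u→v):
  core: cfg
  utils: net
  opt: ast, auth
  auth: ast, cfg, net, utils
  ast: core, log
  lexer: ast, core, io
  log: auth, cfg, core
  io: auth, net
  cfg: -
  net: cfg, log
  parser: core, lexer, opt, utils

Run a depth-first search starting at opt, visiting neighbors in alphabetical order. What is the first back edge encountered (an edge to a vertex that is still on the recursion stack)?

auth→ast

DFS from opt (visiting neighbors in alphabetical order); mark gray on enter, black on exit:
opt gray
  ast gray
    core gray
      cfg gray
      cfg black
    core black
    log gray
      auth gray
        auth→ast: ast is gray → back edge
First back edge: auth → ast.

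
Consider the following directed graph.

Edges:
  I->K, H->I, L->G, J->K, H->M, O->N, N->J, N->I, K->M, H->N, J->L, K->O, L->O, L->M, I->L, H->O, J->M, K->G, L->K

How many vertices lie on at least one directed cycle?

A vertex is on a directed cycle iff it belongs to a strongly connected component of size ≥ 2 (or has a self-loop).
The vertices on cycles are {I, J, K, L, N, O} — 6 in total.

6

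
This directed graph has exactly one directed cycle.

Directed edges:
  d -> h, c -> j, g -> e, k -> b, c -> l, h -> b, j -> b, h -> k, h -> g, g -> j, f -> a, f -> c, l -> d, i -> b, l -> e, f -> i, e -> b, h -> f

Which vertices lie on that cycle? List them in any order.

DFS with gray/black marking from d:
d gray
  h gray
    b gray
    b black
    k gray
      k→b: b black — skip
    k black
    f gray
      c gray
        j gray
          j→b: b black — skip
        j black
        l gray
          l→d: d is gray → back edge
Back edge closes the cycle d → h → f → c → l → d; its vertices are {c, d, f, h, l}.

c, d, f, h, l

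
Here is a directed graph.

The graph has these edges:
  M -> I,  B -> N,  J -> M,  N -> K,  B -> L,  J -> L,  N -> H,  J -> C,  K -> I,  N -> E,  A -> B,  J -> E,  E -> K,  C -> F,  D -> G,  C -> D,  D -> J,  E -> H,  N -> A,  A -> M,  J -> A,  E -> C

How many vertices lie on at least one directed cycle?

7

A vertex is on a directed cycle iff it belongs to a strongly connected component of size ≥ 2 (or has a self-loop).
The vertices on cycles are {A, B, C, D, E, J, N} — 7 in total.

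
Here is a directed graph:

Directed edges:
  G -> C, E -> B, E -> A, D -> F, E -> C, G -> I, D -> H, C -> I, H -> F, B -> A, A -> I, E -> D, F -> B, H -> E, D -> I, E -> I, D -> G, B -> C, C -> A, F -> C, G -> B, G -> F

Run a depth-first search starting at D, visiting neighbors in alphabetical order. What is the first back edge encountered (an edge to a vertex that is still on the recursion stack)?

DFS from D (visiting neighbors in alphabetical order); mark gray on enter, black on exit:
D gray
  F gray
    B gray
      A gray
        I gray
        I black
      A black
      C gray
        C→A: A black — skip
        C→I: I black — skip
      C black
    B black
    F→C: C black — skip
  F black
  G gray
    G→B: B black — skip
    G→C: C black — skip
    G→F: F black — skip
    G→I: I black — skip
  G black
  H gray
    E gray
      E→A: A black — skip
      E→B: B black — skip
      E→C: C black — skip
      E→D: D is gray → back edge
First back edge: E → D.

E->D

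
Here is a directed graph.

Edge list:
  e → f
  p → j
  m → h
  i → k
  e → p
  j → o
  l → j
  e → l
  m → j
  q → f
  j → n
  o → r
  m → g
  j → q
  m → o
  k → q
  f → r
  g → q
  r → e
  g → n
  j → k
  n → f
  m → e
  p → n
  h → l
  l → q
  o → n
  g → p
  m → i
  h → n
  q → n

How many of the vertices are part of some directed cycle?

10

A vertex is on a directed cycle iff it belongs to a strongly connected component of size ≥ 2 (or has a self-loop).
The vertices on cycles are {e, f, j, k, l, n, o, p, q, r} — 10 in total.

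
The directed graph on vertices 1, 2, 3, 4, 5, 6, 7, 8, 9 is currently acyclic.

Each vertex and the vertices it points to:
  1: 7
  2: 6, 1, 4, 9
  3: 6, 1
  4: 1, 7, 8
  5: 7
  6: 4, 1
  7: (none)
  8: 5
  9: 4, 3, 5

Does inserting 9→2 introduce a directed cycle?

Yes

Adding 9→2 creates a cycle iff 2 can already reach 9.
Path from 2: 2 → 9.
So 2 → … → 9 → 2 is a cycle.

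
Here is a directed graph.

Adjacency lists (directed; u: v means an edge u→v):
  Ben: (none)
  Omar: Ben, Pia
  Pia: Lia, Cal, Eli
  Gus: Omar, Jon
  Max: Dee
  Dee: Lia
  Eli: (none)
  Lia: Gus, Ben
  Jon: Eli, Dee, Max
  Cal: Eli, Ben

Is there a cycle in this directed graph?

Yes

DFS with white/gray/black marking, starting from Omar:
Omar gray
  Ben gray
  Ben black
  Pia gray
    Lia gray
      Gus gray
        Gus→Omar: Omar is gray → back edge
Back edge found, so a cycle exists: Omar → Pia → Lia → Gus → Omar.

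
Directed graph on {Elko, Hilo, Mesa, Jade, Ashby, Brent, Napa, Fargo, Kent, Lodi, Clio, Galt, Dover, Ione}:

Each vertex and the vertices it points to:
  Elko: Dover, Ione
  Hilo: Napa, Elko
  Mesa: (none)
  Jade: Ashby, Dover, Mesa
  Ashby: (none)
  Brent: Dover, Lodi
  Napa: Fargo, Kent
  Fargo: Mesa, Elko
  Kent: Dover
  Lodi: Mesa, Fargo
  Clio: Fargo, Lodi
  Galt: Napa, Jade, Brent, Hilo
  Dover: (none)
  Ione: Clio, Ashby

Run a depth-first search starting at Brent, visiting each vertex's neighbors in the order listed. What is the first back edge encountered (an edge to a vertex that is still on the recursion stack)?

DFS from Brent (visiting each vertex's neighbors in the order listed); mark gray on enter, black on exit:
Brent gray
  Dover gray
  Dover black
  Lodi gray
    Mesa gray
    Mesa black
    Fargo gray
      Fargo→Mesa: Mesa black — skip
      Elko gray
        Elko→Dover: Dover black — skip
        Ione gray
          Clio gray
            Clio→Fargo: Fargo is gray → back edge
First back edge: Clio → Fargo.

Clio->Fargo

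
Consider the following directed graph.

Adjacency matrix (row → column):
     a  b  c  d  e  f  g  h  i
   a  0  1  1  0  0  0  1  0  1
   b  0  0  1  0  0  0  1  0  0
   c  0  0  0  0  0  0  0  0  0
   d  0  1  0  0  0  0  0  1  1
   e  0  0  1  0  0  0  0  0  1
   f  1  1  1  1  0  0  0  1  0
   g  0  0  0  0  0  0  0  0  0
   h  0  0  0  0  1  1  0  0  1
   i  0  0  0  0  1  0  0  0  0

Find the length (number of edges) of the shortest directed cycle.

2

For each vertex v, BFS finds the shortest path from v back to v.
The shortest such closed walk is h → f → h, length 2.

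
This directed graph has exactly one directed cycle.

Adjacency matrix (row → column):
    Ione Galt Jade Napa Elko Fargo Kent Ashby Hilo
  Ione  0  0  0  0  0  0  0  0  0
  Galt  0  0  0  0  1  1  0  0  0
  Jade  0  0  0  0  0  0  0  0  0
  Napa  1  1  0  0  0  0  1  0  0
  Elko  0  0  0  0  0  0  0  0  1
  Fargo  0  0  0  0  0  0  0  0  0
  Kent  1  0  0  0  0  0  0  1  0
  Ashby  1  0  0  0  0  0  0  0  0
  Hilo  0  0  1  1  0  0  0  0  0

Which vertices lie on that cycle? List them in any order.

Elko, Galt, Hilo, Napa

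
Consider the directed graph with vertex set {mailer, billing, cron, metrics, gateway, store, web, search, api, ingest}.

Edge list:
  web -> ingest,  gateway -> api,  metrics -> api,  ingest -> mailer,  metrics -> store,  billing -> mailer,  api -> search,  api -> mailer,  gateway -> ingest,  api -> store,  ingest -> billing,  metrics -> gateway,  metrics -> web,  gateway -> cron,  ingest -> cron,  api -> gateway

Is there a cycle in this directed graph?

DFS with white/gray/black marking, starting from api:
api gray
  search gray
  search black
  gateway gray
    ingest gray
      mailer gray
      mailer black
      billing gray
        billing→mailer: mailer black — skip
      billing black
      cron gray
      cron black
    ingest black
    gateway→api: api is gray → back edge
Back edge found, so a cycle exists: api → gateway → api.

Yes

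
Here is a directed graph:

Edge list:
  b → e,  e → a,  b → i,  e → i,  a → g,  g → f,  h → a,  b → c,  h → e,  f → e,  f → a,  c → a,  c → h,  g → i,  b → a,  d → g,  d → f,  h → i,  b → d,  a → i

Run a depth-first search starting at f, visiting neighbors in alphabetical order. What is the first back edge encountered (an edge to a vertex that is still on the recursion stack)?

g->f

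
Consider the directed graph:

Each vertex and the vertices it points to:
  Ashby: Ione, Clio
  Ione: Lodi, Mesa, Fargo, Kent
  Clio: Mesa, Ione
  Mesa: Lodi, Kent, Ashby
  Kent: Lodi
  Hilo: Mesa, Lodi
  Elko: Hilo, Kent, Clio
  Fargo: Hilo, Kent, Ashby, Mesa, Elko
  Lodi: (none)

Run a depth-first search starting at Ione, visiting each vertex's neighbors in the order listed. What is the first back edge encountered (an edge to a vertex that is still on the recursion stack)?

Ashby->Ione

DFS from Ione (visiting each vertex's neighbors in the order listed); mark gray on enter, black on exit:
Ione gray
  Lodi gray
  Lodi black
  Mesa gray
    Mesa→Lodi: Lodi black — skip
    Kent gray
      Kent→Lodi: Lodi black — skip
    Kent black
    Ashby gray
      Ashby→Ione: Ione is gray → back edge
First back edge: Ashby → Ione.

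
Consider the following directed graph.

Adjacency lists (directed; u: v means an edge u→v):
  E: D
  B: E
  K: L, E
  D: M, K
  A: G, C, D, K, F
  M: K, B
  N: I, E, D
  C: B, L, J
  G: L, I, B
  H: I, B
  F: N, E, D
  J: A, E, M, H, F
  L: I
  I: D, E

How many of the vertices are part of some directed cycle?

A vertex is on a directed cycle iff it belongs to a strongly connected component of size ≥ 2 (or has a self-loop).
The vertices on cycles are {A, B, C, D, E, I, J, K, L, M} — 10 in total.

10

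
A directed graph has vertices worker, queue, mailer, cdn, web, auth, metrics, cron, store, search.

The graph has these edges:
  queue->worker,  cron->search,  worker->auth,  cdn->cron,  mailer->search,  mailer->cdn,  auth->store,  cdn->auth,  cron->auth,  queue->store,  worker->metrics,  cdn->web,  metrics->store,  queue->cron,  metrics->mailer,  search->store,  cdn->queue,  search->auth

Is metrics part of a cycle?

Yes

metrics is on a cycle iff metrics can reach itself via ≥1 edge.
metrics → mailer → cdn → queue → worker → metrics — yes.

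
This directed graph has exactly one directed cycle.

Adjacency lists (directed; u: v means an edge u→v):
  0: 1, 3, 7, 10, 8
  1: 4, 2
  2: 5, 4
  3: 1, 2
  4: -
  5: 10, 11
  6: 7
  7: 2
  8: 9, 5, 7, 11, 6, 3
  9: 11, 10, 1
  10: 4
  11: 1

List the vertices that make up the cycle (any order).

DFS with gray/black marking from 5:
5 gray
  10 gray
    4 gray
    4 black
  10 black
  11 gray
    1 gray
      1→4: 4 black — skip
      2 gray
        2→5: 5 is gray → back edge
Back edge closes the cycle 5 → 11 → 1 → 2 → 5; its vertices are {1, 2, 5, 11}.

1, 2, 5, 11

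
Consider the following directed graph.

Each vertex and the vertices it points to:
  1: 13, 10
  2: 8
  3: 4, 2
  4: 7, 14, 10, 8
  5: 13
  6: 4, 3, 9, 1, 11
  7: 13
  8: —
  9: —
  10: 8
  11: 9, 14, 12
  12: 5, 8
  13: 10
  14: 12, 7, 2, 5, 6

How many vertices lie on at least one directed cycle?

5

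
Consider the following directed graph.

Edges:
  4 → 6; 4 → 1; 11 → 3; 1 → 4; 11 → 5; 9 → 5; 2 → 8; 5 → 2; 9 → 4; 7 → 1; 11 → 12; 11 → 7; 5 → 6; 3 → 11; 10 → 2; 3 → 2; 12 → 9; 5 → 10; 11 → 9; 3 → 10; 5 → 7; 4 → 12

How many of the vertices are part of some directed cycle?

8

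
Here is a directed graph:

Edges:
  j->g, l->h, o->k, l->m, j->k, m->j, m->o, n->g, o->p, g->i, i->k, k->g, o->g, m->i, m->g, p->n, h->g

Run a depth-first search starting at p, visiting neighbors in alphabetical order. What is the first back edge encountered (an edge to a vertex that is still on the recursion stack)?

k->g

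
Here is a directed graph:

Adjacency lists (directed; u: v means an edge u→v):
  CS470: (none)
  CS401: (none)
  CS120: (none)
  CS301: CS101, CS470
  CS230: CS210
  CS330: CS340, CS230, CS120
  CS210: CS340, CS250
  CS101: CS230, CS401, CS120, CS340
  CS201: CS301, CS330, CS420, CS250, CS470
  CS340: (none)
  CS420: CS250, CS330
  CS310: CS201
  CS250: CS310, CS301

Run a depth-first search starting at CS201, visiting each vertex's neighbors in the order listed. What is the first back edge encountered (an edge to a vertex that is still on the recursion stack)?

DFS from CS201 (visiting each vertex's neighbors in the order listed); mark gray on enter, black on exit:
CS201 gray
  CS301 gray
    CS101 gray
      CS230 gray
        CS210 gray
          CS340 gray
          CS340 black
          CS250 gray
            CS310 gray
              CS310→CS201: CS201 is gray → back edge
First back edge: CS310 → CS201.

CS310→CS201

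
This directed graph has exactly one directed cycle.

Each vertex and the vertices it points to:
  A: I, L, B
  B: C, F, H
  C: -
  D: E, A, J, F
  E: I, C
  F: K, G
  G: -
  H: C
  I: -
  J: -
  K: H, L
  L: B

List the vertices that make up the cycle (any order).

B, F, K, L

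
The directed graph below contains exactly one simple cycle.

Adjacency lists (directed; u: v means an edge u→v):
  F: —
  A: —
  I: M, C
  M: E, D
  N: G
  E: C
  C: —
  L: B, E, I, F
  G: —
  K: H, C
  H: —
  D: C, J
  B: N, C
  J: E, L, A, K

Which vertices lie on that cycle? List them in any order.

DFS with gray/black marking from J:
J gray
  E gray
    C gray
    C black
  E black
  L gray
    B gray
      N gray
        G gray
        G black
      N black
      B→C: C black — skip
    B black
    L→E: E black — skip
    I gray
      M gray
        M→E: E black — skip
        D gray
          D→C: C black — skip
          D→J: J is gray → back edge
Back edge closes the cycle J → L → I → M → D → J; its vertices are {D, I, J, L, M}.

D, I, J, L, M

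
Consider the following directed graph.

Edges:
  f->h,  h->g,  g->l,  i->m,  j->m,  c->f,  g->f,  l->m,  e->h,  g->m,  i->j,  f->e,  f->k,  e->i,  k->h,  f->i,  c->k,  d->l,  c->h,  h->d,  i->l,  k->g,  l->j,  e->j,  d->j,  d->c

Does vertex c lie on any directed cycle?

Yes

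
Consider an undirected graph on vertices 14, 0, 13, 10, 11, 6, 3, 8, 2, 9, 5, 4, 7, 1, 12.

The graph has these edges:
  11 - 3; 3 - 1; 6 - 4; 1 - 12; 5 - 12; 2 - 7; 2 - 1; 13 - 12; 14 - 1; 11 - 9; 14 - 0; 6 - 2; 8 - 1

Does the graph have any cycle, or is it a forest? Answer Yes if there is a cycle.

No

DFS, tracking each vertex's parent; an edge to a visited non-parent vertex closes a cycle.
Start from 7:
visit 7 (parent –)
  visit 2 (parent 7)
    visit 1 (parent 2)
      visit 14 (parent 1)
        visit 0 (parent 14)
          0–14: parent, skip
        14–1: parent, skip
      visit 3 (parent 1)
        visit 11 (parent 3)
          visit 9 (parent 11)
            9–11: parent, skip
          11–3: parent, skip
        3–1: parent, skip
      visit 12 (parent 1)
        visit 5 (parent 12)
          5–12: parent, skip
        12–1: parent, skip
        visit 13 (parent 12)
          13–12: parent, skip
      1–2: parent, skip
      visit 8 (parent 1)
        8–1: parent, skip
    2–7: parent, skip
    visit 6 (parent 2)
      visit 4 (parent 6)
        4–6: parent, skip
      6–2: parent, skip
visit 10 (parent –)
No non-parent visited neighbor found — the graph is a forest.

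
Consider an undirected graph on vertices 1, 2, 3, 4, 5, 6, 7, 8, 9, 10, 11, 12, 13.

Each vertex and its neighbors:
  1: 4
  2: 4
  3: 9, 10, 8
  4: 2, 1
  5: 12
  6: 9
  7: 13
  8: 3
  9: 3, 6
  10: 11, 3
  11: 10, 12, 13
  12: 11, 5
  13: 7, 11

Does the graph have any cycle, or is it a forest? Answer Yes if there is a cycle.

No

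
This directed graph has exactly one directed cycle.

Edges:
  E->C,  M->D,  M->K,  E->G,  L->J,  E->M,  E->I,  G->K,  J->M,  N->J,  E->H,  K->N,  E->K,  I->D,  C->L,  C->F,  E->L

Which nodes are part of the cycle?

J, K, M, N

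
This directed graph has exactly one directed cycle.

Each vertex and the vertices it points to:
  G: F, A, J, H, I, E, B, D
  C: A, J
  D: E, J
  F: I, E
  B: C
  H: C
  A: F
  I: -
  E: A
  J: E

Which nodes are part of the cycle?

A, E, F

DFS with gray/black marking from F:
F gray
  I gray
  I black
  E gray
    A gray
      A→F: F is gray → back edge
Back edge closes the cycle F → E → A → F; its vertices are {A, E, F}.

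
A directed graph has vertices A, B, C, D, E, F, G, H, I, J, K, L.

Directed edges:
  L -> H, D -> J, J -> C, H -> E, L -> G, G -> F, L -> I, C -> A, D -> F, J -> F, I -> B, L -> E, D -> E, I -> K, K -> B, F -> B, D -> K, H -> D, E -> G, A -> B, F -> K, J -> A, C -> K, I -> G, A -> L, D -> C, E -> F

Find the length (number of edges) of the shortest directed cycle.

5

For each vertex v, BFS finds the shortest path from v back to v.
The shortest such closed walk is L → H → D → J → A → L, length 5.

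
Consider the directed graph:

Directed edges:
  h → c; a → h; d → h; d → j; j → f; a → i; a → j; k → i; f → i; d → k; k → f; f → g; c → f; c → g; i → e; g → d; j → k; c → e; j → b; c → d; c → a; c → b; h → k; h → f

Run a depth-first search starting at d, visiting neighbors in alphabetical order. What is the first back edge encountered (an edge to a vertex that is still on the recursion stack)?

a→h

DFS from d (visiting neighbors in alphabetical order); mark gray on enter, black on exit:
d gray
  h gray
    c gray
      a gray
        a→h: h is gray → back edge
First back edge: a → h.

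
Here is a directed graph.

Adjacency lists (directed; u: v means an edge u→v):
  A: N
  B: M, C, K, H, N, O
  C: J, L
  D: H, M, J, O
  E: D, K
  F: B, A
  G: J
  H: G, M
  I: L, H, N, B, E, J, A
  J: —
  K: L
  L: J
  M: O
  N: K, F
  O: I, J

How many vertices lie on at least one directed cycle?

10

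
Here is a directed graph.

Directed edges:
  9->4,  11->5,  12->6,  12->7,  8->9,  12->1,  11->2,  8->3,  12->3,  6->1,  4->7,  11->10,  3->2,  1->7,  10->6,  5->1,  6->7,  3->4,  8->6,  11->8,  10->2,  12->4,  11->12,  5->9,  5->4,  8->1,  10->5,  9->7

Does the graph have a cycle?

No

DFS with white/gray/black marking, starting from 1:
1 gray
  7 gray
  7 black
1 black
2 gray
2 black
3 gray
  4 gray
    4→7: 7 black — skip
  4 black
  3→2: 2 black — skip
3 black
5 gray
  5→1: 1 black — skip
  9 gray
    9→7: 7 black — skip
    9→4: 4 black — skip
  9 black
  5→4: 4 black — skip
5 black
6 gray
  6→7: 7 black — skip
  6→1: 1 black — skip
6 black
8 gray
  8→6: 6 black — skip
  8→1: 1 black — skip
  8→3: 3 black — skip
  8→9: 9 black — skip
8 black
10 gray
  10→6: 6 black — skip
  10→2: 2 black — skip
  10→5: 5 black — skip
10 black
11 gray
  11→8: 8 black — skip
  11→5: 5 black — skip
  11→10: 10 black — skip
  12 gray
    12→1: 1 black — skip
    12→7: 7 black — skip
    12→6: 6 black — skip
    12→3: 3 black — skip
    12→4: 4 black — skip
  12 black
  11→2: 2 black — skip
11 black
Every edge goes to a white or black vertex — no back edge, so the graph is acyclic.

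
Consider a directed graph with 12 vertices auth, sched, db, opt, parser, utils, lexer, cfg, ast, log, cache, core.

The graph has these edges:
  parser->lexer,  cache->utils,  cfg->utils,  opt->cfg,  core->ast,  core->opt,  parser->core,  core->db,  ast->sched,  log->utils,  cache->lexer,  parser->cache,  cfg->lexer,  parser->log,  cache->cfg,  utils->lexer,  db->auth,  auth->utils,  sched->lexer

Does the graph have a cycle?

No

DFS with white/gray/black marking, starting from db:
db gray
  auth gray
    utils gray
      lexer gray
      lexer black
    utils black
  auth black
db black
sched gray
  sched→lexer: lexer black — skip
sched black
opt gray
  cfg gray
    cfg→utils: utils black — skip
    cfg→lexer: lexer black — skip
  cfg black
opt black
parser gray
  parser→lexer: lexer black — skip
  core gray
    core→db: db black — skip
    ast gray
      ast→sched: sched black — skip
    ast black
    core→opt: opt black — skip
  core black
  log gray
    log→utils: utils black — skip
  log black
  cache gray
    cache→lexer: lexer black — skip
    cache→cfg: cfg black — skip
    cache→utils: utils black — skip
  cache black
parser black
Every edge goes to a white or black vertex — no back edge, so the graph is acyclic.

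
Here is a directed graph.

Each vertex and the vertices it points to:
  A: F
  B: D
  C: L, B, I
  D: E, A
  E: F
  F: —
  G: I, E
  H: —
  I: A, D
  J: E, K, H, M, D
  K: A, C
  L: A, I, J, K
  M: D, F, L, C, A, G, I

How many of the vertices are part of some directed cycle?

A vertex is on a directed cycle iff it belongs to a strongly connected component of size ≥ 2 (or has a self-loop).
The vertices on cycles are {C, J, K, L, M} — 5 in total.

5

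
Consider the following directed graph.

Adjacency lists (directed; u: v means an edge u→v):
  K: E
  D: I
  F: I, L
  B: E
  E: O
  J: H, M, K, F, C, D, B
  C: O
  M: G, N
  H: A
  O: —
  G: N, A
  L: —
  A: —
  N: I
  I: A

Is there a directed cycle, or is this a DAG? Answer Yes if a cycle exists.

No

DFS with white/gray/black marking, starting from E:
E gray
  O gray
  O black
E black
K gray
  K→E: E black — skip
K black
D gray
  I gray
    A gray
    A black
  I black
D black
F gray
  F→I: I black — skip
  L gray
  L black
F black
B gray
  B→E: E black — skip
B black
J gray
  H gray
    H→A: A black — skip
  H black
  M gray
    G gray
      N gray
        N→I: I black — skip
      N black
      G→A: A black — skip
    G black
    M→N: N black — skip
  M black
  J→K: K black — skip
  J→F: F black — skip
  C gray
    C→O: O black — skip
  C black
  J→D: D black — skip
  J→B: B black — skip
J black
Every edge goes to a white or black vertex — no back edge, so the graph is acyclic.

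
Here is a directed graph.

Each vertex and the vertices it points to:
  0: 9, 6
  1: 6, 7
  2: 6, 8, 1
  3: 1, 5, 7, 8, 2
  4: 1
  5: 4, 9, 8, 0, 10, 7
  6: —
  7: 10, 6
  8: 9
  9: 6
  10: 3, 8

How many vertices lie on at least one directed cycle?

7

A vertex is on a directed cycle iff it belongs to a strongly connected component of size ≥ 2 (or has a self-loop).
The vertices on cycles are {1, 2, 3, 4, 5, 7, 10} — 7 in total.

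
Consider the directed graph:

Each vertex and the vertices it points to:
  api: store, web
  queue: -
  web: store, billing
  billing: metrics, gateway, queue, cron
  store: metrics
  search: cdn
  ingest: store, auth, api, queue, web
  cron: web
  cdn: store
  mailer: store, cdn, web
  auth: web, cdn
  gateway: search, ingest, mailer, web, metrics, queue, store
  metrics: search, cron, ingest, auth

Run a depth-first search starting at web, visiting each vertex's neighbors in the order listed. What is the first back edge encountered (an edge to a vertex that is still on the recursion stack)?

cdn->store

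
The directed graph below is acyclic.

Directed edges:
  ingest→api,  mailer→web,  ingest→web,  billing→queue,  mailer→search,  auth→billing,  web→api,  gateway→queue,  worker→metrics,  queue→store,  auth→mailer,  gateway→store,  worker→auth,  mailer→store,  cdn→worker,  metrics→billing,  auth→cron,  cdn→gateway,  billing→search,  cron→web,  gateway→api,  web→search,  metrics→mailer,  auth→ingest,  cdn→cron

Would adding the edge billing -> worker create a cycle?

Yes

Adding billing→worker creates a cycle iff worker can already reach billing.
Path from worker: worker → auth → billing.
So worker → … → billing → worker is a cycle.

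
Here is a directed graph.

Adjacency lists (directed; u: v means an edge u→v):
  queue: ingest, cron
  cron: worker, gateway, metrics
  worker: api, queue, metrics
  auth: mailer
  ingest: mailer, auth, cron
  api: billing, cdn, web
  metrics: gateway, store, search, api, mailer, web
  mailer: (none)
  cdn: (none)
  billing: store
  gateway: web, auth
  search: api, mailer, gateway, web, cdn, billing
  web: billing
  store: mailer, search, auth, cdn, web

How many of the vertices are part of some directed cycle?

A vertex is on a directed cycle iff it belongs to a strongly connected component of size ≥ 2 (or has a self-loop).
The vertices on cycles are {api, web, cron, queue, store, ingest, search, worker, billing, gateway} — 10 in total.

10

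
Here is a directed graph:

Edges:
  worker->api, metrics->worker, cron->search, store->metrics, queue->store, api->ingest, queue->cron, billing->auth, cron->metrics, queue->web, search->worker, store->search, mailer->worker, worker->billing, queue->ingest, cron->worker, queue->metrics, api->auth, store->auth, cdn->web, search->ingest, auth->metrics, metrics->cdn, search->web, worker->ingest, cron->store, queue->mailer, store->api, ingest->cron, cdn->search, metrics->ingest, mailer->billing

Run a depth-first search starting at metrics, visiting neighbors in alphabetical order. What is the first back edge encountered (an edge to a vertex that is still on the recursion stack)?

DFS from metrics (visiting neighbors in alphabetical order); mark gray on enter, black on exit:
metrics gray
  cdn gray
    search gray
      ingest gray
        cron gray
          cron→metrics: metrics is gray → back edge
First back edge: cron → metrics.

cron→metrics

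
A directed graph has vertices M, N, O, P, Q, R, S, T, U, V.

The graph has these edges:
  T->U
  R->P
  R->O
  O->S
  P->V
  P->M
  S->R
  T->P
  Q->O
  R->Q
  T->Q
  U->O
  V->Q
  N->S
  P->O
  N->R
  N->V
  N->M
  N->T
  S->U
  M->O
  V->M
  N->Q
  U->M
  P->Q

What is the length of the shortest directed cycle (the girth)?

For each vertex v, BFS finds the shortest path from v back to v.
The shortest such closed walk is S → R → O → S, length 3.

3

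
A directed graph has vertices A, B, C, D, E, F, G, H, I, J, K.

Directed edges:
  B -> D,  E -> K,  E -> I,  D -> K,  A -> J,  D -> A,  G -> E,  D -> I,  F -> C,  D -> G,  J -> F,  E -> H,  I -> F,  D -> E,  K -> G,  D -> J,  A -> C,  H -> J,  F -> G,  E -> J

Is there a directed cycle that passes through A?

No

A lies on a cycle iff there is a path from A back to itself.
Exploring from A, it never reaches itself; equivalently, its strongly connected component is a singleton.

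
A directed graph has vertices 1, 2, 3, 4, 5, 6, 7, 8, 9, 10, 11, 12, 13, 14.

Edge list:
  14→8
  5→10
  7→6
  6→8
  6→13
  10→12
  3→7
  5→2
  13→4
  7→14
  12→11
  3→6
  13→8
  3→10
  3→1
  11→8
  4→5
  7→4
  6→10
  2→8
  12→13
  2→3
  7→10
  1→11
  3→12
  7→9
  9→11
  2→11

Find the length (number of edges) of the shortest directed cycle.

For each vertex v, BFS finds the shortest path from v back to v.
The shortest such closed walk is 3 → 7 → 4 → 5 → 2 → 3, length 5.

5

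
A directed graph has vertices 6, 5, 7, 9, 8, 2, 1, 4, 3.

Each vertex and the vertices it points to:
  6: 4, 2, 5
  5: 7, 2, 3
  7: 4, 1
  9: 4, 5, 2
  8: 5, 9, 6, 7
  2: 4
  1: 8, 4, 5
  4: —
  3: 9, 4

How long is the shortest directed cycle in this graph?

For each vertex v, BFS finds the shortest path from v back to v.
The shortest such closed walk is 8 → 7 → 1 → 8, length 3.

3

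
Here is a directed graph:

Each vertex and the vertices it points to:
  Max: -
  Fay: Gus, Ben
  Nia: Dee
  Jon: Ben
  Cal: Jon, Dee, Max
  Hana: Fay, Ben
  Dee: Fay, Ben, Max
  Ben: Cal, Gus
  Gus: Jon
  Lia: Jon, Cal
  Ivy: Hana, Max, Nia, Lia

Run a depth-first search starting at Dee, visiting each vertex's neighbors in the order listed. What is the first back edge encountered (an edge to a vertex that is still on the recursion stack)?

Cal→Jon

DFS from Dee (visiting each vertex's neighbors in the order listed); mark gray on enter, black on exit:
Dee gray
  Fay gray
    Gus gray
      Jon gray
        Ben gray
          Cal gray
            Cal→Jon: Jon is gray → back edge
First back edge: Cal → Jon.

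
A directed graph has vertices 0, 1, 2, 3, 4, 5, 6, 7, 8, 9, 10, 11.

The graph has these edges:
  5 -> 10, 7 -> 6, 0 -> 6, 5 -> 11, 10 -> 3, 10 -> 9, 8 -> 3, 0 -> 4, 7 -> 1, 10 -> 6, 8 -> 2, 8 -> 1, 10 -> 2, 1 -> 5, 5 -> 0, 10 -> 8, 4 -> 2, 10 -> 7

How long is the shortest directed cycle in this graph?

4

For each vertex v, BFS finds the shortest path from v back to v.
The shortest such closed walk is 5 → 10 → 7 → 1 → 5, length 4.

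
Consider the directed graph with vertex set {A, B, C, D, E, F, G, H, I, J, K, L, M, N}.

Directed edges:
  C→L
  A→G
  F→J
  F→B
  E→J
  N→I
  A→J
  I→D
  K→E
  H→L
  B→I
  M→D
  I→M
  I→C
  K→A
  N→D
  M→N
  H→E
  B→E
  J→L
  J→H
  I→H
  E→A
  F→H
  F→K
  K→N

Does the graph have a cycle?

Yes

DFS with white/gray/black marking, starting from I:
I gray
  C gray
    L gray
    L black
  C black
  M gray
    D gray
    D black
    N gray
      N→I: I is gray → back edge
Back edge found, so a cycle exists: I → M → N → I.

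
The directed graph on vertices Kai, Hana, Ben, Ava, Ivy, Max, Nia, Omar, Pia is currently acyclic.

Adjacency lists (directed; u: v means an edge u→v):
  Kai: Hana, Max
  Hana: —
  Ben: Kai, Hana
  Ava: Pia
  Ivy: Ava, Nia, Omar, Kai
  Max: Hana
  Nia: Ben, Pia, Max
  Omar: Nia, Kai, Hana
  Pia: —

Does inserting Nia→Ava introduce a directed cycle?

No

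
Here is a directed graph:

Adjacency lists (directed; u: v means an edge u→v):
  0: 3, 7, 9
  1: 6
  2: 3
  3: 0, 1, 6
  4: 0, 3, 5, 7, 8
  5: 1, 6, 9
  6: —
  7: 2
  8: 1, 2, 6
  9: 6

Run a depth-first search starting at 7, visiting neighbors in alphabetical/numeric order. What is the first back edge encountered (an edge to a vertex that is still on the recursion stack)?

0->3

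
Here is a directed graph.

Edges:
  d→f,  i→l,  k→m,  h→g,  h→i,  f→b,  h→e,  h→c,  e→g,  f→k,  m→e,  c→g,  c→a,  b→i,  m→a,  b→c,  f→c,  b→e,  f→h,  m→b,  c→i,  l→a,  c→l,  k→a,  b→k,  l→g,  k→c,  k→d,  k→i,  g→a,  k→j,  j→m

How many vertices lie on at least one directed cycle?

6

A vertex is on a directed cycle iff it belongs to a strongly connected component of size ≥ 2 (or has a self-loop).
The vertices on cycles are {b, d, f, j, k, m} — 6 in total.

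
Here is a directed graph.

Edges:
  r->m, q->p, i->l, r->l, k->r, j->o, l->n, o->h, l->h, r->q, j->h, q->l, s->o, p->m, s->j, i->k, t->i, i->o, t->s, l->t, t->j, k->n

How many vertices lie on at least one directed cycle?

6

A vertex is on a directed cycle iff it belongs to a strongly connected component of size ≥ 2 (or has a self-loop).
The vertices on cycles are {i, k, l, q, r, t} — 6 in total.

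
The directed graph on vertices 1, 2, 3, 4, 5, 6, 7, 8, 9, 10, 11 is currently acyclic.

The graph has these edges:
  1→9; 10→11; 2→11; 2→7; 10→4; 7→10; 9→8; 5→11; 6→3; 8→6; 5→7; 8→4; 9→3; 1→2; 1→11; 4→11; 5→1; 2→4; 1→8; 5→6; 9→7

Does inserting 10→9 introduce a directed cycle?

Yes

Adding 10→9 creates a cycle iff 9 can already reach 10.
Path from 9: 9 → 7 → 10.
So 9 → … → 10 → 9 is a cycle.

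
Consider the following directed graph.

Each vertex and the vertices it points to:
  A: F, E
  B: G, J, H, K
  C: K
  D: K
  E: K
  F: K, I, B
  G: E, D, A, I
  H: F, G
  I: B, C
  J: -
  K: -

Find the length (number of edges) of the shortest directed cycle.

3

For each vertex v, BFS finds the shortest path from v back to v.
The shortest such closed walk is B → H → F → B, length 3.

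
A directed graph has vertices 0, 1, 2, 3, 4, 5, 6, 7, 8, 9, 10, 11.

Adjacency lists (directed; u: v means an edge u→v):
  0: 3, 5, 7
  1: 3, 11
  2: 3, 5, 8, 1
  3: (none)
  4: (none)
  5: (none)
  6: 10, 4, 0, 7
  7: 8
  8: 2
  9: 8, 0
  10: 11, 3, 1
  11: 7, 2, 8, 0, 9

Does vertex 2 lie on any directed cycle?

2 is on a cycle iff 2 can reach itself via ≥1 edge.
2 → 8 → 2 — yes.

Yes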